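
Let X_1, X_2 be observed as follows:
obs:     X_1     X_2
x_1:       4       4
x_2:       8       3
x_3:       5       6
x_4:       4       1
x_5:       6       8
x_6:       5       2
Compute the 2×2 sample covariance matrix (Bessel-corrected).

Step 1 — column means:
  mean(X_1) = (4 + 8 + 5 + 4 + 6 + 5) / 6 = 32/6 = 5.3333
  mean(X_2) = (4 + 3 + 6 + 1 + 8 + 2) / 6 = 24/6 = 4

Step 2 — sample covariance S[i,j] = (1/(n-1)) · Σ_k (x_{k,i} - mean_i) · (x_{k,j} - mean_j), with n-1 = 5.
  S[X_1,X_1] = ((-1.3333)·(-1.3333) + (2.6667)·(2.6667) + (-0.3333)·(-0.3333) + (-1.3333)·(-1.3333) + (0.6667)·(0.6667) + (-0.3333)·(-0.3333)) / 5 = 11.3333/5 = 2.2667
  S[X_1,X_2] = ((-1.3333)·(0) + (2.6667)·(-1) + (-0.3333)·(2) + (-1.3333)·(-3) + (0.6667)·(4) + (-0.3333)·(-2)) / 5 = 4/5 = 0.8
  S[X_2,X_2] = ((0)·(0) + (-1)·(-1) + (2)·(2) + (-3)·(-3) + (4)·(4) + (-2)·(-2)) / 5 = 34/5 = 6.8

S is symmetric (S[j,i] = S[i,j]). Assembling:

S = [[2.2667, 0.8],
 [0.8, 6.8]]


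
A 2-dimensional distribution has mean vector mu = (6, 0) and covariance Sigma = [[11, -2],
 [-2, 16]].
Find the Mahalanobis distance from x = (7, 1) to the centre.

Step 1 — centre the observation: (x - mu) = (1, 1).

Step 2 — invert Sigma. det(Sigma) = 11·16 - (-2)² = 172.
  Sigma^{-1} = (1/det) · [[d, -b], [-b, a]] = [[0.093, 0.0116],
 [0.0116, 0.064]].

Step 3 — form the quadratic (x - mu)^T · Sigma^{-1} · (x - mu):
  Sigma^{-1} · (x - mu) = (0.1047, 0.0756).
  (x - mu)^T · [Sigma^{-1} · (x - mu)] = (1)·(0.1047) + (1)·(0.0756) = 0.1802.

Step 4 — take square root: d = √(0.1802) ≈ 0.4245.

d(x, mu) = √(0.1802) ≈ 0.4245


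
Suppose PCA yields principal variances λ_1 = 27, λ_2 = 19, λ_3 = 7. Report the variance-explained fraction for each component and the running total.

Step 1 — total variance = trace(Sigma) = Σ λ_i = 27 + 19 + 7 = 53.

Step 2 — fraction explained by component i = λ_i / Σ λ:
  PC1: 27/53 = 0.5094
  PC2: 19/53 = 0.3585
  PC3: 7/53 = 0.1321

Step 3 — cumulative fraction after k components = (λ_1 + ... + λ_k) / Σ λ:
  k = 1: 27/53 = 0.5094
  k = 2: (27 + 19)/53 = 46/53 = 0.8679
  k = 3: (27 + 19 + 7)/53 = 53/53 = 1

Summary (fraction, with percent):

explained: PC1 0.5094 (50.94%), PC2 0.3585 (35.85%), PC3 0.1321 (13.21%);  cumulative: 0.5094, 0.8679, 1


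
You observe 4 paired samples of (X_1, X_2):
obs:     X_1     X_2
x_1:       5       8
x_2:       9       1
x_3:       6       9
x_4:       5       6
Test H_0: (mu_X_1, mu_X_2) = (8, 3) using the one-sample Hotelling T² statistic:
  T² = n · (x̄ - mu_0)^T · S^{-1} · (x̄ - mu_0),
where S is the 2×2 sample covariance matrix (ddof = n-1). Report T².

Step 1 — sample mean vector:
  mean(X_1) = (5 + 9 + 6 + 5) / 4 = 25/4 = 6.25
  mean(X_2) = (8 + 1 + 9 + 6) / 4 = 24/4 = 6
  x̄ = (6.25, 6),  deviation x̄ - mu_0 = (6.25, 6) - (8, 3) = (-1.75, 3).

Step 2 — sample covariance matrix, S[i,j] = (1/(n-1)) · Σ_k (x_{k,i} - mean_i) · (x_{k,j} - mean_j), divisor n-1 = 3:
  S[X_1,X_1] = ((-1.25)·(-1.25) + (2.75)·(2.75) + (-0.25)·(-0.25) + (-1.25)·(-1.25)) / 3 = 10.75/3 = 3.5833
  S[X_1,X_2] = ((-1.25)·(2) + (2.75)·(-5) + (-0.25)·(3) + (-1.25)·(0)) / 3 = -17/3 = -5.6667
  S[X_2,X_2] = ((2)·(2) + (-5)·(-5) + (3)·(3) + (0)·(0)) / 3 = 38/3 = 12.6667
  S = [[3.5833, -5.6667],
 [-5.6667, 12.6667]].

Step 3 — invert S. det(S) = 3.5833·12.6667 - (-5.6667)² = 13.2778.
  S^{-1} = (1/det) · [[d, -b], [-b, a]] = [[0.954, 0.4268],
 [0.4268, 0.2699]].

Step 4 — quadratic form (x̄ - mu_0)^T · S^{-1} · (x̄ - mu_0):
  S^{-1} · (x̄ - mu_0) = (-0.3891, 0.0628),
  (x̄ - mu_0)^T · [...] = (-1.75)·(-0.3891) + (3)·(0.0628) = 0.8692.

Step 5 — scale by n: T² = 4 · 0.8692 = 3.477.

T² ≈ 3.477


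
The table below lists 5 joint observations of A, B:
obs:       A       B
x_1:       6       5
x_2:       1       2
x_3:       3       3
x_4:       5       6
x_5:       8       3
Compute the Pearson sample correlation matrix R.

Step 1 — column means:
  mean(A) = (6 + 1 + 3 + 5 + 8) / 5 = 23/5 = 4.6
  mean(B) = (5 + 2 + 3 + 6 + 3) / 5 = 19/5 = 3.8

Step 2 — sample variances and covariances s[i,j] = (1/(n-1)) · Σ_k (x_{k,i} - mean_i) · (x_{k,j} - mean_j), with n-1 = 4:
  s[A,A] = ((1.4)·(1.4) + (-3.6)·(-3.6) + (-1.6)·(-1.6) + (0.4)·(0.4) + (3.4)·(3.4)) / 4 = 29.2/4 = 7.3
  s[A,B] = ((1.4)·(1.2) + (-3.6)·(-1.8) + (-1.6)·(-0.8) + (0.4)·(2.2) + (3.4)·(-0.8)) / 4 = 7.6/4 = 1.9
  s[B,B] = ((1.2)·(1.2) + (-1.8)·(-1.8) + (-0.8)·(-0.8) + (2.2)·(2.2) + (-0.8)·(-0.8)) / 4 = 10.8/4 = 2.7
  Sample standard deviations s_i = √(s[i,i]):
  s(A) = √(7.3) = 2.7019
  s(B) = √(2.7) = 1.6432

Step 3 — r_{ij} = s_{ij} / (s_i · s_j):
  r[A,A] = 1 (diagonal).
  r[A,B] = 1.9 / (2.7019 · 1.6432) = 1.9 / 4.4396 = 0.428
  r[B,B] = 1 (diagonal).

R is symmetric with unit diagonal. Assembling:

R = [[1, 0.428],
 [0.428, 1]]


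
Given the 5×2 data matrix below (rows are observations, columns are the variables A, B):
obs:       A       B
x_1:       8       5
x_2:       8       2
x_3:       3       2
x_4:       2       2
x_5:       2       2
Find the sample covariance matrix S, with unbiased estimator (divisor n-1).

Step 1 — column means:
  mean(A) = (8 + 8 + 3 + 2 + 2) / 5 = 23/5 = 4.6
  mean(B) = (5 + 2 + 2 + 2 + 2) / 5 = 13/5 = 2.6

Step 2 — sample covariance S[i,j] = (1/(n-1)) · Σ_k (x_{k,i} - mean_i) · (x_{k,j} - mean_j), with n-1 = 4.
  S[A,A] = ((3.4)·(3.4) + (3.4)·(3.4) + (-1.6)·(-1.6) + (-2.6)·(-2.6) + (-2.6)·(-2.6)) / 4 = 39.2/4 = 9.8
  S[A,B] = ((3.4)·(2.4) + (3.4)·(-0.6) + (-1.6)·(-0.6) + (-2.6)·(-0.6) + (-2.6)·(-0.6)) / 4 = 10.2/4 = 2.55
  S[B,B] = ((2.4)·(2.4) + (-0.6)·(-0.6) + (-0.6)·(-0.6) + (-0.6)·(-0.6) + (-0.6)·(-0.6)) / 4 = 7.2/4 = 1.8

S is symmetric (S[j,i] = S[i,j]). Assembling:

S = [[9.8, 2.55],
 [2.55, 1.8]]


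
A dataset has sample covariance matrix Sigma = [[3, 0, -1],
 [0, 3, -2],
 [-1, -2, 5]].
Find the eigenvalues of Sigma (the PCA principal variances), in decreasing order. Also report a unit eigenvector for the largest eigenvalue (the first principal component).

Step 1 — characteristic polynomial p(λ) = det(λI - Sigma) = λ³ - tr·λ² + c_1·λ - det, where tr = trace, c_1 = sum of the principal 2×2 minors, det = det(Sigma):
  tr = 3 + 3 + 5 = 11,
  c_1 = (3·3 - (0)²) + (3·5 - (-1)²) + (3·5 - (-2)²) = 9 + 14 + 11 = 34,
  det = 3·(3·5 - (-2)²) - (0)·((0)·5 - (-2)·(-1)) + (-1)·((0)·(-2) - 3·(-1)) = 3·(11) - (0)·(-2) + (-1)·(3) = 30.
  So p(λ) = λ³ - 11λ² + 34λ - 30.
Step 2 — look for an integer root (rational root theorem: any rational root is an integer divisor of 30). Testing λ = 3:
  p(3) = 27 - 99 + 102 - 30 = 0  ✓
  Dividing out (λ - 3): p(λ) = (λ - 3)(λ² - 8λ + 10).
Step 3 — remaining eigenvalues from the quadratic λ² - 8λ + 10 = 0:
  Δ = 8² - 4·10 = 64 - 40 = 24,  λ = (8 ± √24)/2 = (8 ± 4.899)/2 ≈ 6.4495 or 1.5505.
  Sorted: λ_1 = 6.4495,  λ_2 = 3,  λ_3 = 1.5505  (check: sum = 11 = tr ✓).

Step 4 — unit eigenvector for λ_1 ≈ 6.4495: v spans the null space of (Sigma - λ_1 I), whose rows are
  r_1 = (-3.4495, 0, -1),  r_2 = (0, -3.4495, -2),  r_3 = (-1, -2, -1.4495).
  v is orthogonal to every row, so take v ∝ r_1 × r_2 = ((0)·(-2) - (-1)·(-3.4495), (-1)·(0) - (-3.4495)·(-2), (-3.4495)·(-3.4495) - (0)·(0)) ≈ (-3.4495, -6.899, 11.899).
  Rescale (multiply by -1 so the first nonzero entry is positive): u = (3.4495, 6.899, -11.899).
  ||u|| = √((3.4495)² + (6.899)² + (-11.899)²) = √(201.0806) ≈ 14.1803,  v_1 = u/||u|| ≈ (0.2433, 0.4865, -0.8391) (||v_1|| = 1).

λ_1 = 6.4495,  λ_2 = 3,  λ_3 = 1.5505;  v_1 ≈ (0.2433, 0.4865, -0.8391)


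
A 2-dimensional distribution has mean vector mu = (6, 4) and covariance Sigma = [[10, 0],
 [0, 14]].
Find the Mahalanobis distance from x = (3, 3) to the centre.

Step 1 — centre the observation: (x - mu) = (-3, -1).

Step 2 — invert Sigma. det(Sigma) = 10·14 - (0)² = 140.
  Sigma^{-1} = (1/det) · [[d, -b], [-b, a]] = [[0.1, 0],
 [0, 0.0714]].

Step 3 — form the quadratic (x - mu)^T · Sigma^{-1} · (x - mu):
  Sigma^{-1} · (x - mu) = (-0.3, -0.0714).
  (x - mu)^T · [Sigma^{-1} · (x - mu)] = (-3)·(-0.3) + (-1)·(-0.0714) = 0.9714.

Step 4 — take square root: d = √(0.9714) ≈ 0.9856.

d(x, mu) = √(0.9714) ≈ 0.9856


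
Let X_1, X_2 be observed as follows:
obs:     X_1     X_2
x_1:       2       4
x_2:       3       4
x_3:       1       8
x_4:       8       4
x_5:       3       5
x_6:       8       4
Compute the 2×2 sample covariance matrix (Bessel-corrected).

Step 1 — column means:
  mean(X_1) = (2 + 3 + 1 + 8 + 3 + 8) / 6 = 25/6 = 4.1667
  mean(X_2) = (4 + 4 + 8 + 4 + 5 + 4) / 6 = 29/6 = 4.8333

Step 2 — sample covariance S[i,j] = (1/(n-1)) · Σ_k (x_{k,i} - mean_i) · (x_{k,j} - mean_j), with n-1 = 5.
  S[X_1,X_1] = ((-2.1667)·(-2.1667) + (-1.1667)·(-1.1667) + (-3.1667)·(-3.1667) + (3.8333)·(3.8333) + (-1.1667)·(-1.1667) + (3.8333)·(3.8333)) / 5 = 46.8333/5 = 9.3667
  S[X_1,X_2] = ((-2.1667)·(-0.8333) + (-1.1667)·(-0.8333) + (-3.1667)·(3.1667) + (3.8333)·(-0.8333) + (-1.1667)·(0.1667) + (3.8333)·(-0.8333)) / 5 = -13.8333/5 = -2.7667
  S[X_2,X_2] = ((-0.8333)·(-0.8333) + (-0.8333)·(-0.8333) + (3.1667)·(3.1667) + (-0.8333)·(-0.8333) + (0.1667)·(0.1667) + (-0.8333)·(-0.8333)) / 5 = 12.8333/5 = 2.5667

S is symmetric (S[j,i] = S[i,j]). Assembling:

S = [[9.3667, -2.7667],
 [-2.7667, 2.5667]]


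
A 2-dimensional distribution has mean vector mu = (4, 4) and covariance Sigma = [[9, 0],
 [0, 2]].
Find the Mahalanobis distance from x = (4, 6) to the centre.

Step 1 — centre the observation: (x - mu) = (0, 2).

Step 2 — invert Sigma. det(Sigma) = 9·2 - (0)² = 18.
  Sigma^{-1} = (1/det) · [[d, -b], [-b, a]] = [[0.1111, 0],
 [0, 0.5]].

Step 3 — form the quadratic (x - mu)^T · Sigma^{-1} · (x - mu):
  Sigma^{-1} · (x - mu) = (0, 1).
  (x - mu)^T · [Sigma^{-1} · (x - mu)] = (0)·(0) + (2)·(1) = 2.

Step 4 — take square root: d = √(2) ≈ 1.4142.

d(x, mu) = √(2) ≈ 1.4142


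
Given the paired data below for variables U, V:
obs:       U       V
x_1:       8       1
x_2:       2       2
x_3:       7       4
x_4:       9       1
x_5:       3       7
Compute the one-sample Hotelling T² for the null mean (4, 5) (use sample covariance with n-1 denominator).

Step 1 — sample mean vector:
  mean(U) = (8 + 2 + 7 + 9 + 3) / 5 = 29/5 = 5.8
  mean(V) = (1 + 2 + 4 + 1 + 7) / 5 = 15/5 = 3
  x̄ = (5.8, 3),  deviation x̄ - mu_0 = (5.8, 3) - (4, 5) = (1.8, -2).

Step 2 — sample covariance matrix, S[i,j] = (1/(n-1)) · Σ_k (x_{k,i} - mean_i) · (x_{k,j} - mean_j), divisor n-1 = 4:
  S[U,U] = ((2.2)·(2.2) + (-3.8)·(-3.8) + (1.2)·(1.2) + (3.2)·(3.2) + (-2.8)·(-2.8)) / 4 = 38.8/4 = 9.7
  S[U,V] = ((2.2)·(-2) + (-3.8)·(-1) + (1.2)·(1) + (3.2)·(-2) + (-2.8)·(4)) / 4 = -17/4 = -4.25
  S[V,V] = ((-2)·(-2) + (-1)·(-1) + (1)·(1) + (-2)·(-2) + (4)·(4)) / 4 = 26/4 = 6.5
  S = [[9.7, -4.25],
 [-4.25, 6.5]].

Step 3 — invert S. det(S) = 9.7·6.5 - (-4.25)² = 44.9875.
  S^{-1} = (1/det) · [[d, -b], [-b, a]] = [[0.1445, 0.0945],
 [0.0945, 0.2156]].

Step 4 — quadratic form (x̄ - mu_0)^T · S^{-1} · (x̄ - mu_0):
  S^{-1} · (x̄ - mu_0) = (0.0711, -0.2612),
  (x̄ - mu_0)^T · [...] = (1.8)·(0.0711) + (-2)·(-0.2612) = 0.6504.

Step 5 — scale by n: T² = 5 · 0.6504 = 3.252.

T² ≈ 3.252


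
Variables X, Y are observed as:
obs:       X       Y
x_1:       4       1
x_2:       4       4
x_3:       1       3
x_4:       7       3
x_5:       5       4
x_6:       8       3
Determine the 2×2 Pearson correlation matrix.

Step 1 — column means:
  mean(X) = (4 + 4 + 1 + 7 + 5 + 8) / 6 = 29/6 = 4.8333
  mean(Y) = (1 + 4 + 3 + 3 + 4 + 3) / 6 = 18/6 = 3

Step 2 — sample variances and covariances s[i,j] = (1/(n-1)) · Σ_k (x_{k,i} - mean_i) · (x_{k,j} - mean_j), with n-1 = 5:
  s[X,X] = ((-0.8333)·(-0.8333) + (-0.8333)·(-0.8333) + (-3.8333)·(-3.8333) + (2.1667)·(2.1667) + (0.1667)·(0.1667) + (3.1667)·(3.1667)) / 5 = 30.8333/5 = 6.1667
  s[X,Y] = ((-0.8333)·(-2) + (-0.8333)·(1) + (-3.8333)·(0) + (2.1667)·(0) + (0.1667)·(1) + (3.1667)·(0)) / 5 = 1/5 = 0.2
  s[Y,Y] = ((-2)·(-2) + (1)·(1) + (0)·(0) + (0)·(0) + (1)·(1) + (0)·(0)) / 5 = 6/5 = 1.2
  Sample standard deviations s_i = √(s[i,i]):
  s(X) = √(6.1667) = 2.4833
  s(Y) = √(1.2) = 1.0954

Step 3 — r_{ij} = s_{ij} / (s_i · s_j):
  r[X,X] = 1 (diagonal).
  r[X,Y] = 0.2 / (2.4833 · 1.0954) = 0.2 / 2.7203 = 0.0735
  r[Y,Y] = 1 (diagonal).

R is symmetric with unit diagonal. Assembling:

R = [[1, 0.0735],
 [0.0735, 1]]


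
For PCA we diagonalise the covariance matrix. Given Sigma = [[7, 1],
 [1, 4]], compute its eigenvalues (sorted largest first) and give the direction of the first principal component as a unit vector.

Step 1 — characteristic polynomial of 2×2 Sigma:
  det(Sigma - λI) = λ² - trace · λ + det = 0.
  trace = 7 + 4 = 11, det = 7·4 - (1)² = 27.
Step 2 — discriminant:
  Δ = trace² - 4·det = 121 - 108 = 13.
Step 3 — eigenvalues:
  λ = (trace ± √Δ)/2 = (11 ± 3.6056)/2,
  λ_1 = 7.3028,  λ_2 = 3.6972.

Step 4 — unit eigenvector for λ_1: solve (Sigma - λ_1 I)v = 0. First row:
  (7 - 7.3028)·v_x + (1)·v_y = 0, i.e. (-0.3028)·v_x + (1)·v_y = 0,
  so v ∝ (b, λ_1 - a) = (1, 0.3028) = u.
  ||u|| = √((1)² + (0.3028)²) = √(1.0917) ≈ 1.0448,
  v_1 = u/||u|| ≈ (0.9571, 0.2898) (||v_1|| = 1).

λ_1 = 7.3028,  λ_2 = 3.6972;  v_1 ≈ (0.9571, 0.2898)


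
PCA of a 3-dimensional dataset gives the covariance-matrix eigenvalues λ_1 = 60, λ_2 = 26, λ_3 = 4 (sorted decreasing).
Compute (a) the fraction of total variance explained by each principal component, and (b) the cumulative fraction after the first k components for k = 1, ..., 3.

Step 1 — total variance = trace(Sigma) = Σ λ_i = 60 + 26 + 4 = 90.

Step 2 — fraction explained by component i = λ_i / Σ λ:
  PC1: 60/90 = 0.6667
  PC2: 26/90 = 0.2889
  PC3: 4/90 = 0.0444

Step 3 — cumulative fraction after k components = (λ_1 + ... + λ_k) / Σ λ:
  k = 1: 60/90 = 0.6667
  k = 2: (60 + 26)/90 = 86/90 = 0.9556
  k = 3: (60 + 26 + 4)/90 = 90/90 = 1

Summary (fraction, with percent):

explained: PC1 0.6667 (66.67%), PC2 0.2889 (28.89%), PC3 0.0444 (4.44%);  cumulative: 0.6667, 0.9556, 1


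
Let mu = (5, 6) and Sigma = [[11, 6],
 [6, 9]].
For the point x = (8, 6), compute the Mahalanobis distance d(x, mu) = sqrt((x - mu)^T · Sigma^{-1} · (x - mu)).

Step 1 — centre the observation: (x - mu) = (3, 0).

Step 2 — invert Sigma. det(Sigma) = 11·9 - (6)² = 63.
  Sigma^{-1} = (1/det) · [[d, -b], [-b, a]] = [[0.1429, -0.0952],
 [-0.0952, 0.1746]].

Step 3 — form the quadratic (x - mu)^T · Sigma^{-1} · (x - mu):
  Sigma^{-1} · (x - mu) = (0.4286, -0.2857).
  (x - mu)^T · [Sigma^{-1} · (x - mu)] = (3)·(0.4286) + (0)·(-0.2857) = 1.2857.

Step 4 — take square root: d = √(1.2857) ≈ 1.1339.

d(x, mu) = √(1.2857) ≈ 1.1339


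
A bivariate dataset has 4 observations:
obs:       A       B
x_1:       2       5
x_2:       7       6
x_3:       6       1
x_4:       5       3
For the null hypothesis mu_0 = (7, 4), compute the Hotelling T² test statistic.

Step 1 — sample mean vector:
  mean(A) = (2 + 7 + 6 + 5) / 4 = 20/4 = 5
  mean(B) = (5 + 6 + 1 + 3) / 4 = 15/4 = 3.75
  x̄ = (5, 3.75),  deviation x̄ - mu_0 = (5, 3.75) - (7, 4) = (-2, -0.25).

Step 2 — sample covariance matrix, S[i,j] = (1/(n-1)) · Σ_k (x_{k,i} - mean_i) · (x_{k,j} - mean_j), divisor n-1 = 3:
  S[A,A] = ((-3)·(-3) + (2)·(2) + (1)·(1) + (0)·(0)) / 3 = 14/3 = 4.6667
  S[A,B] = ((-3)·(1.25) + (2)·(2.25) + (1)·(-2.75) + (0)·(-0.75)) / 3 = -2/3 = -0.6667
  S[B,B] = ((1.25)·(1.25) + (2.25)·(2.25) + (-2.75)·(-2.75) + (-0.75)·(-0.75)) / 3 = 14.75/3 = 4.9167
  S = [[4.6667, -0.6667],
 [-0.6667, 4.9167]].

Step 3 — invert S. det(S) = 4.6667·4.9167 - (-0.6667)² = 22.5.
  S^{-1} = (1/det) · [[d, -b], [-b, a]] = [[0.2185, 0.0296],
 [0.0296, 0.2074]].

Step 4 — quadratic form (x̄ - mu_0)^T · S^{-1} · (x̄ - mu_0):
  S^{-1} · (x̄ - mu_0) = (-0.4444, -0.1111),
  (x̄ - mu_0)^T · [...] = (-2)·(-0.4444) + (-0.25)·(-0.1111) = 0.9167.

Step 5 — scale by n: T² = 4 · 0.9167 = 3.6667.

T² ≈ 3.6667


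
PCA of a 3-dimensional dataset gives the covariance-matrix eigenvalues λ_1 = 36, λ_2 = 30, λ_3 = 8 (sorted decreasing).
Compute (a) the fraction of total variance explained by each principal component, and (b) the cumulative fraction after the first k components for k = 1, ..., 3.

Step 1 — total variance = trace(Sigma) = Σ λ_i = 36 + 30 + 8 = 74.

Step 2 — fraction explained by component i = λ_i / Σ λ:
  PC1: 36/74 = 0.4865
  PC2: 30/74 = 0.4054
  PC3: 8/74 = 0.1081

Step 3 — cumulative fraction after k components = (λ_1 + ... + λ_k) / Σ λ:
  k = 1: 36/74 = 0.4865
  k = 2: (36 + 30)/74 = 66/74 = 0.8919
  k = 3: (36 + 30 + 8)/74 = 74/74 = 1

Summary (fraction, with percent):

explained: PC1 0.4865 (48.65%), PC2 0.4054 (40.54%), PC3 0.1081 (10.81%);  cumulative: 0.4865, 0.8919, 1


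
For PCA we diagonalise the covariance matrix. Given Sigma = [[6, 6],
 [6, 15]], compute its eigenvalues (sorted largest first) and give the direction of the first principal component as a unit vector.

Step 1 — characteristic polynomial of 2×2 Sigma:
  det(Sigma - λI) = λ² - trace · λ + det = 0.
  trace = 6 + 15 = 21, det = 6·15 - (6)² = 54.
Step 2 — discriminant:
  Δ = trace² - 4·det = 441 - 216 = 225.
Step 3 — eigenvalues:
  λ = (trace ± √Δ)/2 = (21 ± 15)/2,
  λ_1 = 18,  λ_2 = 3.

Step 4 — unit eigenvector for λ_1: solve (Sigma - λ_1 I)v = 0. First row:
  (6 - 18)·v_x + (6)·v_y = 0, i.e. (-12)·v_x + (6)·v_y = 0,
  so v ∝ (b, λ_1 - a) = (6, 12) = u.
  ||u|| = √((6)² + (12)²) = √(180) ≈ 13.4164,
  v_1 = u/||u|| ≈ (0.4472, 0.8944) (||v_1|| = 1).

λ_1 = 18,  λ_2 = 3;  v_1 ≈ (0.4472, 0.8944)


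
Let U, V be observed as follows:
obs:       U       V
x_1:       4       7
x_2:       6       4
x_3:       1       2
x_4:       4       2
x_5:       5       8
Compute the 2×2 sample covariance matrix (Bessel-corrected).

Step 1 — column means:
  mean(U) = (4 + 6 + 1 + 4 + 5) / 5 = 20/5 = 4
  mean(V) = (7 + 4 + 2 + 2 + 8) / 5 = 23/5 = 4.6

Step 2 — sample covariance S[i,j] = (1/(n-1)) · Σ_k (x_{k,i} - mean_i) · (x_{k,j} - mean_j), with n-1 = 4.
  S[U,U] = ((0)·(0) + (2)·(2) + (-3)·(-3) + (0)·(0) + (1)·(1)) / 4 = 14/4 = 3.5
  S[U,V] = ((0)·(2.4) + (2)·(-0.6) + (-3)·(-2.6) + (0)·(-2.6) + (1)·(3.4)) / 4 = 10/4 = 2.5
  S[V,V] = ((2.4)·(2.4) + (-0.6)·(-0.6) + (-2.6)·(-2.6) + (-2.6)·(-2.6) + (3.4)·(3.4)) / 4 = 31.2/4 = 7.8

S is symmetric (S[j,i] = S[i,j]). Assembling:

S = [[3.5, 2.5],
 [2.5, 7.8]]


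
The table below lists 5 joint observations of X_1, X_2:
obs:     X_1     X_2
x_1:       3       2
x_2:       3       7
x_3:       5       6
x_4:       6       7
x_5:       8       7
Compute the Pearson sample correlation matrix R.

Step 1 — column means:
  mean(X_1) = (3 + 3 + 5 + 6 + 8) / 5 = 25/5 = 5
  mean(X_2) = (2 + 7 + 6 + 7 + 7) / 5 = 29/5 = 5.8

Step 2 — sample variances and covariances s[i,j] = (1/(n-1)) · Σ_k (x_{k,i} - mean_i) · (x_{k,j} - mean_j), with n-1 = 4:
  s[X_1,X_1] = ((-2)·(-2) + (-2)·(-2) + (0)·(0) + (1)·(1) + (3)·(3)) / 4 = 18/4 = 4.5
  s[X_1,X_2] = ((-2)·(-3.8) + (-2)·(1.2) + (0)·(0.2) + (1)·(1.2) + (3)·(1.2)) / 4 = 10/4 = 2.5
  s[X_2,X_2] = ((-3.8)·(-3.8) + (1.2)·(1.2) + (0.2)·(0.2) + (1.2)·(1.2) + (1.2)·(1.2)) / 4 = 18.8/4 = 4.7
  Sample standard deviations s_i = √(s[i,i]):
  s(X_1) = √(4.5) = 2.1213
  s(X_2) = √(4.7) = 2.1679

Step 3 — r_{ij} = s_{ij} / (s_i · s_j):
  r[X_1,X_1] = 1 (diagonal).
  r[X_1,X_2] = 2.5 / (2.1213 · 2.1679) = 2.5 / 4.5989 = 0.5436
  r[X_2,X_2] = 1 (diagonal).

R is symmetric with unit diagonal. Assembling:

R = [[1, 0.5436],
 [0.5436, 1]]


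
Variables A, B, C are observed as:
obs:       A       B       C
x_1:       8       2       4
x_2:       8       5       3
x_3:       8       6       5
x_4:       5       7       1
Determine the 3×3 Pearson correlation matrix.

Step 1 — column means:
  mean(A) = (8 + 8 + 8 + 5) / 4 = 29/4 = 7.25
  mean(B) = (2 + 5 + 6 + 7) / 4 = 20/4 = 5
  mean(C) = (4 + 3 + 5 + 1) / 4 = 13/4 = 3.25

Step 2 — sample variances and covariances s[i,j] = (1/(n-1)) · Σ_k (x_{k,i} - mean_i) · (x_{k,j} - mean_j), with n-1 = 3:
  s[A,A] = ((0.75)·(0.75) + (0.75)·(0.75) + (0.75)·(0.75) + (-2.25)·(-2.25)) / 3 = 6.75/3 = 2.25
  s[A,B] = ((0.75)·(-3) + (0.75)·(0) + (0.75)·(1) + (-2.25)·(2)) / 3 = -6/3 = -2
  s[A,C] = ((0.75)·(0.75) + (0.75)·(-0.25) + (0.75)·(1.75) + (-2.25)·(-2.25)) / 3 = 6.75/3 = 2.25
  s[B,B] = ((-3)·(-3) + (0)·(0) + (1)·(1) + (2)·(2)) / 3 = 14/3 = 4.6667
  s[B,C] = ((-3)·(0.75) + (0)·(-0.25) + (1)·(1.75) + (2)·(-2.25)) / 3 = -5/3 = -1.6667
  s[C,C] = ((0.75)·(0.75) + (-0.25)·(-0.25) + (1.75)·(1.75) + (-2.25)·(-2.25)) / 3 = 8.75/3 = 2.9167
  Sample standard deviations s_i = √(s[i,i]):
  s(A) = √(2.25) = 1.5
  s(B) = √(4.6667) = 2.1602
  s(C) = √(2.9167) = 1.7078

Step 3 — r_{ij} = s_{ij} / (s_i · s_j):
  r[A,A] = 1 (diagonal).
  r[A,B] = -2 / (1.5 · 2.1602) = -2 / 3.2404 = -0.6172
  r[A,C] = 2.25 / (1.5 · 1.7078) = 2.25 / 2.5617 = 0.8783
  r[B,B] = 1 (diagonal).
  r[B,C] = -1.6667 / (2.1602 · 1.7078) = -1.6667 / 3.6893 = -0.4518
  r[C,C] = 1 (diagonal).

R is symmetric with unit diagonal. Assembling:

R = [[1, -0.6172, 0.8783],
 [-0.6172, 1, -0.4518],
 [0.8783, -0.4518, 1]]


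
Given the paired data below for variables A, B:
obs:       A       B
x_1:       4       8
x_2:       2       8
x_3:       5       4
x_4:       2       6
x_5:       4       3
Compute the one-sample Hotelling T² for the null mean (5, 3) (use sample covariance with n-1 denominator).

Step 1 — sample mean vector:
  mean(A) = (4 + 2 + 5 + 2 + 4) / 5 = 17/5 = 3.4
  mean(B) = (8 + 8 + 4 + 6 + 3) / 5 = 29/5 = 5.8
  x̄ = (3.4, 5.8),  deviation x̄ - mu_0 = (3.4, 5.8) - (5, 3) = (-1.6, 2.8).

Step 2 — sample covariance matrix, S[i,j] = (1/(n-1)) · Σ_k (x_{k,i} - mean_i) · (x_{k,j} - mean_j), divisor n-1 = 4:
  S[A,A] = ((0.6)·(0.6) + (-1.4)·(-1.4) + (1.6)·(1.6) + (-1.4)·(-1.4) + (0.6)·(0.6)) / 4 = 7.2/4 = 1.8
  S[A,B] = ((0.6)·(2.2) + (-1.4)·(2.2) + (1.6)·(-1.8) + (-1.4)·(0.2) + (0.6)·(-2.8)) / 4 = -6.6/4 = -1.65
  S[B,B] = ((2.2)·(2.2) + (2.2)·(2.2) + (-1.8)·(-1.8) + (0.2)·(0.2) + (-2.8)·(-2.8)) / 4 = 20.8/4 = 5.2
  S = [[1.8, -1.65],
 [-1.65, 5.2]].

Step 3 — invert S. det(S) = 1.8·5.2 - (-1.65)² = 6.6375.
  S^{-1} = (1/det) · [[d, -b], [-b, a]] = [[0.7834, 0.2486],
 [0.2486, 0.2712]].

Step 4 — quadratic form (x̄ - mu_0)^T · S^{-1} · (x̄ - mu_0):
  S^{-1} · (x̄ - mu_0) = (-0.5574, 0.3616),
  (x̄ - mu_0)^T · [...] = (-1.6)·(-0.5574) + (2.8)·(0.3616) = 1.9043.

Step 5 — scale by n: T² = 5 · 1.9043 = 9.5217.

T² ≈ 9.5217


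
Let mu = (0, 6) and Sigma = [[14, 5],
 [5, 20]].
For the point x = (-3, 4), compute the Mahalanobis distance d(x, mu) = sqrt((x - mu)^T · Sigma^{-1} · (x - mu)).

Step 1 — centre the observation: (x - mu) = (-3, -2).

Step 2 — invert Sigma. det(Sigma) = 14·20 - (5)² = 255.
  Sigma^{-1} = (1/det) · [[d, -b], [-b, a]] = [[0.0784, -0.0196],
 [-0.0196, 0.0549]].

Step 3 — form the quadratic (x - mu)^T · Sigma^{-1} · (x - mu):
  Sigma^{-1} · (x - mu) = (-0.1961, -0.051).
  (x - mu)^T · [Sigma^{-1} · (x - mu)] = (-3)·(-0.1961) + (-2)·(-0.051) = 0.6902.

Step 4 — take square root: d = √(0.6902) ≈ 0.8308.

d(x, mu) = √(0.6902) ≈ 0.8308


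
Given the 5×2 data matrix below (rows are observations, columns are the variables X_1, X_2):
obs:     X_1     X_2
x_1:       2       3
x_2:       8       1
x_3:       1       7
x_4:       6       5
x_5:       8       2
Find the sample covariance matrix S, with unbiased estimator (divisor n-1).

Step 1 — column means:
  mean(X_1) = (2 + 8 + 1 + 6 + 8) / 5 = 25/5 = 5
  mean(X_2) = (3 + 1 + 7 + 5 + 2) / 5 = 18/5 = 3.6

Step 2 — sample covariance S[i,j] = (1/(n-1)) · Σ_k (x_{k,i} - mean_i) · (x_{k,j} - mean_j), with n-1 = 4.
  S[X_1,X_1] = ((-3)·(-3) + (3)·(3) + (-4)·(-4) + (1)·(1) + (3)·(3)) / 4 = 44/4 = 11
  S[X_1,X_2] = ((-3)·(-0.6) + (3)·(-2.6) + (-4)·(3.4) + (1)·(1.4) + (3)·(-1.6)) / 4 = -23/4 = -5.75
  S[X_2,X_2] = ((-0.6)·(-0.6) + (-2.6)·(-2.6) + (3.4)·(3.4) + (1.4)·(1.4) + (-1.6)·(-1.6)) / 4 = 23.2/4 = 5.8

S is symmetric (S[j,i] = S[i,j]). Assembling:

S = [[11, -5.75],
 [-5.75, 5.8]]


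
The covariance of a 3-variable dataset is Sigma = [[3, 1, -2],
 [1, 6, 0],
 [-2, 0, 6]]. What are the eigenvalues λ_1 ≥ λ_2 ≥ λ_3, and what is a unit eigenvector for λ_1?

Step 1 — characteristic polynomial p(λ) = det(λI - Sigma) = λ³ - tr·λ² + c_1·λ - det, where tr = trace, c_1 = sum of the principal 2×2 minors, det = det(Sigma):
  tr = 3 + 6 + 6 = 15,
  c_1 = (3·6 - (1)²) + (3·6 - (-2)²) + (6·6 - (0)²) = 17 + 14 + 36 = 67,
  det = 3·(6·6 - (0)²) - (1)·((1)·6 - (0)·(-2)) + (-2)·((1)·(0) - 6·(-2)) = 3·(36) - (1)·(6) + (-2)·(12) = 78.
  So p(λ) = λ³ - 15λ² + 67λ - 78.
Step 2 — look for an integer root (rational root theorem: any rational root is an integer divisor of 78). Testing λ = 6:
  p(6) = 216 - 540 + 402 - 78 = 0  ✓
  Dividing out (λ - 6): p(λ) = (λ - 6)(λ² - 9λ + 13).
Step 3 — remaining eigenvalues from the quadratic λ² - 9λ + 13 = 0:
  Δ = 9² - 4·13 = 81 - 52 = 29,  λ = (9 ± √29)/2 = (9 ± 5.3852)/2 ≈ 7.1926 or 1.8074.
  Sorted: λ_1 = 7.1926,  λ_2 = 6,  λ_3 = 1.8074  (check: sum = 15 = tr ✓).

Step 4 — unit eigenvector for λ_1 ≈ 7.1926: v spans the null space of (Sigma - λ_1 I), whose rows are
  r_1 = (-4.1926, 1, -2),  r_2 = (1, -1.1926, 0),  r_3 = (-2, 0, -1.1926).
  v is orthogonal to every row, so take v ∝ r_1 × r_2 = ((1)·(0) - (-2)·(-1.1926), (-2)·(1) - (-4.1926)·(0), (-4.1926)·(-1.1926) - (1)·(1)) ≈ (-2.3852, -2, 4).
  Rescale (multiply by -1 so the first nonzero entry is positive): u = (2.3852, 2, -4).
  ||u|| = √((2.3852)² + (2)² + (-4)²) = √(25.689) ≈ 5.0684,  v_1 = u/||u|| ≈ (0.4706, 0.3946, -0.7892) (||v_1|| = 1).

λ_1 = 7.1926,  λ_2 = 6,  λ_3 = 1.8074;  v_1 ≈ (0.4706, 0.3946, -0.7892)


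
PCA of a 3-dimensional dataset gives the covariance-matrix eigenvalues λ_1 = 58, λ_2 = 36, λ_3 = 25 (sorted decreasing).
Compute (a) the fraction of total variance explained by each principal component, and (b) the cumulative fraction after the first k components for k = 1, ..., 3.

Step 1 — total variance = trace(Sigma) = Σ λ_i = 58 + 36 + 25 = 119.

Step 2 — fraction explained by component i = λ_i / Σ λ:
  PC1: 58/119 = 0.4874
  PC2: 36/119 = 0.3025
  PC3: 25/119 = 0.2101

Step 3 — cumulative fraction after k components = (λ_1 + ... + λ_k) / Σ λ:
  k = 1: 58/119 = 0.4874
  k = 2: (58 + 36)/119 = 94/119 = 0.7899
  k = 3: (58 + 36 + 25)/119 = 119/119 = 1

Summary (fraction, with percent):

explained: PC1 0.4874 (48.74%), PC2 0.3025 (30.25%), PC3 0.2101 (21.01%);  cumulative: 0.4874, 0.7899, 1


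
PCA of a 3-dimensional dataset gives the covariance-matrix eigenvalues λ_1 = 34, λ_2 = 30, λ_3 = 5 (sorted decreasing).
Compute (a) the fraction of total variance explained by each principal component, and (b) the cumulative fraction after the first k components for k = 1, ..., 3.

Step 1 — total variance = trace(Sigma) = Σ λ_i = 34 + 30 + 5 = 69.

Step 2 — fraction explained by component i = λ_i / Σ λ:
  PC1: 34/69 = 0.4928
  PC2: 30/69 = 0.4348
  PC3: 5/69 = 0.0725

Step 3 — cumulative fraction after k components = (λ_1 + ... + λ_k) / Σ λ:
  k = 1: 34/69 = 0.4928
  k = 2: (34 + 30)/69 = 64/69 = 0.9275
  k = 3: (34 + 30 + 5)/69 = 69/69 = 1

Summary (fraction, with percent):

explained: PC1 0.4928 (49.28%), PC2 0.4348 (43.48%), PC3 0.0725 (7.25%);  cumulative: 0.4928, 0.9275, 1


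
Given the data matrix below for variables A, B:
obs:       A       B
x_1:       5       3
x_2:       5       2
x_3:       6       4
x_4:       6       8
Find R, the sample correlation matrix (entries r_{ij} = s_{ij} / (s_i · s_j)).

Step 1 — column means:
  mean(A) = (5 + 5 + 6 + 6) / 4 = 22/4 = 5.5
  mean(B) = (3 + 2 + 4 + 8) / 4 = 17/4 = 4.25

Step 2 — sample variances and covariances s[i,j] = (1/(n-1)) · Σ_k (x_{k,i} - mean_i) · (x_{k,j} - mean_j), with n-1 = 3:
  s[A,A] = ((-0.5)·(-0.5) + (-0.5)·(-0.5) + (0.5)·(0.5) + (0.5)·(0.5)) / 3 = 1/3 = 0.3333
  s[A,B] = ((-0.5)·(-1.25) + (-0.5)·(-2.25) + (0.5)·(-0.25) + (0.5)·(3.75)) / 3 = 3.5/3 = 1.1667
  s[B,B] = ((-1.25)·(-1.25) + (-2.25)·(-2.25) + (-0.25)·(-0.25) + (3.75)·(3.75)) / 3 = 20.75/3 = 6.9167
  Sample standard deviations s_i = √(s[i,i]):
  s(A) = √(0.3333) = 0.5774
  s(B) = √(6.9167) = 2.63

Step 3 — r_{ij} = s_{ij} / (s_i · s_j):
  r[A,A] = 1 (diagonal).
  r[A,B] = 1.1667 / (0.5774 · 2.63) = 1.1667 / 1.5184 = 0.7683
  r[B,B] = 1 (diagonal).

R is symmetric with unit diagonal. Assembling:

R = [[1, 0.7683],
 [0.7683, 1]]


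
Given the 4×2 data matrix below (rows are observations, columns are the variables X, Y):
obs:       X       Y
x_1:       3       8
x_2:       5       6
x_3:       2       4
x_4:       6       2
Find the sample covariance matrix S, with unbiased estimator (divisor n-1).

Step 1 — column means:
  mean(X) = (3 + 5 + 2 + 6) / 4 = 16/4 = 4
  mean(Y) = (8 + 6 + 4 + 2) / 4 = 20/4 = 5

Step 2 — sample covariance S[i,j] = (1/(n-1)) · Σ_k (x_{k,i} - mean_i) · (x_{k,j} - mean_j), with n-1 = 3.
  S[X,X] = ((-1)·(-1) + (1)·(1) + (-2)·(-2) + (2)·(2)) / 3 = 10/3 = 3.3333
  S[X,Y] = ((-1)·(3) + (1)·(1) + (-2)·(-1) + (2)·(-3)) / 3 = -6/3 = -2
  S[Y,Y] = ((3)·(3) + (1)·(1) + (-1)·(-1) + (-3)·(-3)) / 3 = 20/3 = 6.6667

S is symmetric (S[j,i] = S[i,j]). Assembling:

S = [[3.3333, -2],
 [-2, 6.6667]]


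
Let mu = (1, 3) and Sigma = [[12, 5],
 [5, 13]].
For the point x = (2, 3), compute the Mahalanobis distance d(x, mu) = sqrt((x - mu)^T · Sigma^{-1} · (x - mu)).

Step 1 — centre the observation: (x - mu) = (1, 0).

Step 2 — invert Sigma. det(Sigma) = 12·13 - (5)² = 131.
  Sigma^{-1} = (1/det) · [[d, -b], [-b, a]] = [[0.0992, -0.0382],
 [-0.0382, 0.0916]].

Step 3 — form the quadratic (x - mu)^T · Sigma^{-1} · (x - mu):
  Sigma^{-1} · (x - mu) = (0.0992, -0.0382).
  (x - mu)^T · [Sigma^{-1} · (x - mu)] = (1)·(0.0992) + (0)·(-0.0382) = 0.0992.

Step 4 — take square root: d = √(0.0992) ≈ 0.315.

d(x, mu) = √(0.0992) ≈ 0.315


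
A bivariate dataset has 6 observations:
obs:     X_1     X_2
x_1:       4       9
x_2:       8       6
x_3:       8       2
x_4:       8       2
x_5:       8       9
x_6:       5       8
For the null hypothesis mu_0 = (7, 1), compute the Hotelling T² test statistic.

Step 1 — sample mean vector:
  mean(X_1) = (4 + 8 + 8 + 8 + 8 + 5) / 6 = 41/6 = 6.8333
  mean(X_2) = (9 + 6 + 2 + 2 + 9 + 8) / 6 = 36/6 = 6
  x̄ = (6.8333, 6),  deviation x̄ - mu_0 = (6.8333, 6) - (7, 1) = (-0.1667, 5).

Step 2 — sample covariance matrix, S[i,j] = (1/(n-1)) · Σ_k (x_{k,i} - mean_i) · (x_{k,j} - mean_j), divisor n-1 = 5:
  S[X_1,X_1] = ((-2.8333)·(-2.8333) + (1.1667)·(1.1667) + (1.1667)·(1.1667) + (1.1667)·(1.1667) + (1.1667)·(1.1667) + (-1.8333)·(-1.8333)) / 5 = 16.8333/5 = 3.3667
  S[X_1,X_2] = ((-2.8333)·(3) + (1.1667)·(0) + (1.1667)·(-4) + (1.1667)·(-4) + (1.1667)·(3) + (-1.8333)·(2)) / 5 = -18/5 = -3.6
  S[X_2,X_2] = ((3)·(3) + (0)·(0) + (-4)·(-4) + (-4)·(-4) + (3)·(3) + (2)·(2)) / 5 = 54/5 = 10.8
  S = [[3.3667, -3.6],
 [-3.6, 10.8]].

Step 3 — invert S. det(S) = 3.3667·10.8 - (-3.6)² = 23.4.
  S^{-1} = (1/det) · [[d, -b], [-b, a]] = [[0.4615, 0.1538],
 [0.1538, 0.1439]].

Step 4 — quadratic form (x̄ - mu_0)^T · S^{-1} · (x̄ - mu_0):
  S^{-1} · (x̄ - mu_0) = (0.6923, 0.6937),
  (x̄ - mu_0)^T · [...] = (-0.1667)·(0.6923) + (5)·(0.6937) = 3.3533.

Step 5 — scale by n: T² = 6 · 3.3533 = 20.1197.

T² ≈ 20.1197


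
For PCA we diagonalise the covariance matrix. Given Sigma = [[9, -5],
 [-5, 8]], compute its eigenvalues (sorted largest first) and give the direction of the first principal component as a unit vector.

Step 1 — characteristic polynomial of 2×2 Sigma:
  det(Sigma - λI) = λ² - trace · λ + det = 0.
  trace = 9 + 8 = 17, det = 9·8 - (-5)² = 47.
Step 2 — discriminant:
  Δ = trace² - 4·det = 289 - 188 = 101.
Step 3 — eigenvalues:
  λ = (trace ± √Δ)/2 = (17 ± 10.0499)/2,
  λ_1 = 13.5249,  λ_2 = 3.4751.

Step 4 — unit eigenvector for λ_1: solve (Sigma - λ_1 I)v = 0. First row:
  (9 - 13.5249)·v_x + (-5)·v_y = 0, i.e. (-4.5249)·v_x + (-5)·v_y = 0,
  so v ∝ (b, λ_1 - a) = (-5, 4.5249); multiply by -1 so the first entry is positive: u = (5, -4.5249).
  ||u|| = √((5)² + (-4.5249)²) = √(45.4751) ≈ 6.7435,
  v_1 = u/||u|| ≈ (0.7415, -0.671) (||v_1|| = 1).

λ_1 = 13.5249,  λ_2 = 3.4751;  v_1 ≈ (0.7415, -0.671)


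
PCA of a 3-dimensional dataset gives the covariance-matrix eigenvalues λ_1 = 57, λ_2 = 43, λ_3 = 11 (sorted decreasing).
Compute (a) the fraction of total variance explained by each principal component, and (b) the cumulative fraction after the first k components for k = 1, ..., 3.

Step 1 — total variance = trace(Sigma) = Σ λ_i = 57 + 43 + 11 = 111.

Step 2 — fraction explained by component i = λ_i / Σ λ:
  PC1: 57/111 = 0.5135
  PC2: 43/111 = 0.3874
  PC3: 11/111 = 0.0991

Step 3 — cumulative fraction after k components = (λ_1 + ... + λ_k) / Σ λ:
  k = 1: 57/111 = 0.5135
  k = 2: (57 + 43)/111 = 100/111 = 0.9009
  k = 3: (57 + 43 + 11)/111 = 111/111 = 1

Summary (fraction, with percent):

explained: PC1 0.5135 (51.35%), PC2 0.3874 (38.74%), PC3 0.0991 (9.91%);  cumulative: 0.5135, 0.9009, 1


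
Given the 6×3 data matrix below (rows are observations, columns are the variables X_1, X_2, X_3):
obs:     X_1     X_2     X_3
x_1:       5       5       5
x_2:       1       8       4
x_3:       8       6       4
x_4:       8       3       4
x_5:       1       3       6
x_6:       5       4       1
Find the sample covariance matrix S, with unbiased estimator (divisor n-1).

Step 1 — column means:
  mean(X_1) = (5 + 1 + 8 + 8 + 1 + 5) / 6 = 28/6 = 4.6667
  mean(X_2) = (5 + 8 + 6 + 3 + 3 + 4) / 6 = 29/6 = 4.8333
  mean(X_3) = (5 + 4 + 4 + 4 + 6 + 1) / 6 = 24/6 = 4

Step 2 — sample covariance S[i,j] = (1/(n-1)) · Σ_k (x_{k,i} - mean_i) · (x_{k,j} - mean_j), with n-1 = 5.
  S[X_1,X_1] = ((0.3333)·(0.3333) + (-3.6667)·(-3.6667) + (3.3333)·(3.3333) + (3.3333)·(3.3333) + (-3.6667)·(-3.6667) + (0.3333)·(0.3333)) / 5 = 49.3333/5 = 9.8667
  S[X_1,X_2] = ((0.3333)·(0.1667) + (-3.6667)·(3.1667) + (3.3333)·(1.1667) + (3.3333)·(-1.8333) + (-3.6667)·(-1.8333) + (0.3333)·(-0.8333)) / 5 = -7.3333/5 = -1.4667
  S[X_1,X_3] = ((0.3333)·(1) + (-3.6667)·(0) + (3.3333)·(0) + (3.3333)·(0) + (-3.6667)·(2) + (0.3333)·(-3)) / 5 = -8/5 = -1.6
  S[X_2,X_2] = ((0.1667)·(0.1667) + (3.1667)·(3.1667) + (1.1667)·(1.1667) + (-1.8333)·(-1.8333) + (-1.8333)·(-1.8333) + (-0.8333)·(-0.8333)) / 5 = 18.8333/5 = 3.7667
  S[X_2,X_3] = ((0.1667)·(1) + (3.1667)·(0) + (1.1667)·(0) + (-1.8333)·(0) + (-1.8333)·(2) + (-0.8333)·(-3)) / 5 = -1/5 = -0.2
  S[X_3,X_3] = ((1)·(1) + (0)·(0) + (0)·(0) + (0)·(0) + (2)·(2) + (-3)·(-3)) / 5 = 14/5 = 2.8

S is symmetric (S[j,i] = S[i,j]). Assembling:

S = [[9.8667, -1.4667, -1.6],
 [-1.4667, 3.7667, -0.2],
 [-1.6, -0.2, 2.8]]


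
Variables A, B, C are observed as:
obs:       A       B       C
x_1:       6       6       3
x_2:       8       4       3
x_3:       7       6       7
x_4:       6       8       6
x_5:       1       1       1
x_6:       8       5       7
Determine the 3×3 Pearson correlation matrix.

Step 1 — column means:
  mean(A) = (6 + 8 + 7 + 6 + 1 + 8) / 6 = 36/6 = 6
  mean(B) = (6 + 4 + 6 + 8 + 1 + 5) / 6 = 30/6 = 5
  mean(C) = (3 + 3 + 7 + 6 + 1 + 7) / 6 = 27/6 = 4.5

Step 2 — sample variances and covariances s[i,j] = (1/(n-1)) · Σ_k (x_{k,i} - mean_i) · (x_{k,j} - mean_j), with n-1 = 5:
  s[A,A] = ((0)·(0) + (2)·(2) + (1)·(1) + (0)·(0) + (-5)·(-5) + (2)·(2)) / 5 = 34/5 = 6.8
  s[A,B] = ((0)·(1) + (2)·(-1) + (1)·(1) + (0)·(3) + (-5)·(-4) + (2)·(0)) / 5 = 19/5 = 3.8
  s[A,C] = ((0)·(-1.5) + (2)·(-1.5) + (1)·(2.5) + (0)·(1.5) + (-5)·(-3.5) + (2)·(2.5)) / 5 = 22/5 = 4.4
  s[B,B] = ((1)·(1) + (-1)·(-1) + (1)·(1) + (3)·(3) + (-4)·(-4) + (0)·(0)) / 5 = 28/5 = 5.6
  s[B,C] = ((1)·(-1.5) + (-1)·(-1.5) + (1)·(2.5) + (3)·(1.5) + (-4)·(-3.5) + (0)·(2.5)) / 5 = 21/5 = 4.2
  s[C,C] = ((-1.5)·(-1.5) + (-1.5)·(-1.5) + (2.5)·(2.5) + (1.5)·(1.5) + (-3.5)·(-3.5) + (2.5)·(2.5)) / 5 = 31.5/5 = 6.3
  Sample standard deviations s_i = √(s[i,i]):
  s(A) = √(6.8) = 2.6077
  s(B) = √(5.6) = 2.3664
  s(C) = √(6.3) = 2.51

Step 3 — r_{ij} = s_{ij} / (s_i · s_j):
  r[A,A] = 1 (diagonal).
  r[A,B] = 3.8 / (2.6077 · 2.3664) = 3.8 / 6.1709 = 0.6158
  r[A,C] = 4.4 / (2.6077 · 2.51) = 4.4 / 6.5452 = 0.6722
  r[B,B] = 1 (diagonal).
  r[B,C] = 4.2 / (2.3664 · 2.51) = 4.2 / 5.9397 = 0.7071
  r[C,C] = 1 (diagonal).

R is symmetric with unit diagonal. Assembling:

R = [[1, 0.6158, 0.6722],
 [0.6158, 1, 0.7071],
 [0.6722, 0.7071, 1]]


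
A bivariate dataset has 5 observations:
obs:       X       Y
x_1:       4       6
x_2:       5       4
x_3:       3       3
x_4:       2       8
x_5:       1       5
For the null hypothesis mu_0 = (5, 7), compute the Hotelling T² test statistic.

Step 1 — sample mean vector:
  mean(X) = (4 + 5 + 3 + 2 + 1) / 5 = 15/5 = 3
  mean(Y) = (6 + 4 + 3 + 8 + 5) / 5 = 26/5 = 5.2
  x̄ = (3, 5.2),  deviation x̄ - mu_0 = (3, 5.2) - (5, 7) = (-2, -1.8).

Step 2 — sample covariance matrix, S[i,j] = (1/(n-1)) · Σ_k (x_{k,i} - mean_i) · (x_{k,j} - mean_j), divisor n-1 = 4:
  S[X,X] = ((1)·(1) + (2)·(2) + (0)·(0) + (-1)·(-1) + (-2)·(-2)) / 4 = 10/4 = 2.5
  S[X,Y] = ((1)·(0.8) + (2)·(-1.2) + (0)·(-2.2) + (-1)·(2.8) + (-2)·(-0.2)) / 4 = -4/4 = -1
  S[Y,Y] = ((0.8)·(0.8) + (-1.2)·(-1.2) + (-2.2)·(-2.2) + (2.8)·(2.8) + (-0.2)·(-0.2)) / 4 = 14.8/4 = 3.7
  S = [[2.5, -1],
 [-1, 3.7]].

Step 3 — invert S. det(S) = 2.5·3.7 - (-1)² = 8.25.
  S^{-1} = (1/det) · [[d, -b], [-b, a]] = [[0.4485, 0.1212],
 [0.1212, 0.303]].

Step 4 — quadratic form (x̄ - mu_0)^T · S^{-1} · (x̄ - mu_0):
  S^{-1} · (x̄ - mu_0) = (-1.1152, -0.7879),
  (x̄ - mu_0)^T · [...] = (-2)·(-1.1152) + (-1.8)·(-0.7879) = 3.6485.

Step 5 — scale by n: T² = 5 · 3.6485 = 18.2424.

T² ≈ 18.2424


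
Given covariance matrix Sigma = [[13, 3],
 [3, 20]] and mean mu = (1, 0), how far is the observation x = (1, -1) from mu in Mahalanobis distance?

Step 1 — centre the observation: (x - mu) = (0, -1).

Step 2 — invert Sigma. det(Sigma) = 13·20 - (3)² = 251.
  Sigma^{-1} = (1/det) · [[d, -b], [-b, a]] = [[0.0797, -0.012],
 [-0.012, 0.0518]].

Step 3 — form the quadratic (x - mu)^T · Sigma^{-1} · (x - mu):
  Sigma^{-1} · (x - mu) = (0.012, -0.0518).
  (x - mu)^T · [Sigma^{-1} · (x - mu)] = (0)·(0.012) + (-1)·(-0.0518) = 0.0518.

Step 4 — take square root: d = √(0.0518) ≈ 0.2276.

d(x, mu) = √(0.0518) ≈ 0.2276


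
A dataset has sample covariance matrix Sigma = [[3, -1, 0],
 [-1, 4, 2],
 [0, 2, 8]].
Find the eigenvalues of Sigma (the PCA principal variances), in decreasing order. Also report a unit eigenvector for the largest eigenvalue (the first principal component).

Step 1 — characteristic polynomial p(λ) = det(λI - Sigma) = λ³ - tr·λ² + c_1·λ - det, where tr = trace, c_1 = sum of the principal 2×2 minors, det = det(Sigma):
  tr = 3 + 4 + 8 = 15,
  c_1 = (3·4 - (-1)²) + (3·8 - (0)²) + (4·8 - (2)²) = 11 + 24 + 28 = 63,
  det = 3·(4·8 - (2)²) - (-1)·((-1)·8 - (2)·(0)) + (0)·((-1)·(2) - 4·(0)) = 3·(28) - (-1)·(-8) + (0)·(-2) = 76.
  So p(λ) = λ³ - 15λ² + 63λ - 76.
Step 2 — look for an integer root (rational root theorem: any rational root is an integer divisor of 76). Testing λ = 4:
  p(4) = 64 - 240 + 252 - 76 = 0  ✓
  Dividing out (λ - 4): p(λ) = (λ - 4)(λ² - 11λ + 19).
Step 3 — remaining eigenvalues from the quadratic λ² - 11λ + 19 = 0:
  Δ = 11² - 4·19 = 121 - 76 = 45,  λ = (11 ± √45)/2 = (11 ± 6.7082)/2 ≈ 8.8541 or 2.1459.
  Sorted: λ_1 = 8.8541,  λ_2 = 4,  λ_3 = 2.1459  (check: sum = 15 = tr ✓).

Step 4 — unit eigenvector for λ_1 ≈ 8.8541: v spans the null space of (Sigma - λ_1 I), whose rows are
  r_1 = (-5.8541, -1, 0),  r_2 = (-1, -4.8541, 2),  r_3 = (0, 2, -0.8541).
  v is orthogonal to every row, so take v ∝ r_1 × r_2 = ((-1)·(2) - (0)·(-4.8541), (0)·(-1) - (-5.8541)·(2), (-5.8541)·(-4.8541) - (-1)·(-1)) ≈ (-2, 11.7082, 27.4164).
  Rescale (multiply by -1 so the first nonzero entry is positive): u = (2, -11.7082, -27.4164).
  ||u|| = √((2)² + (-11.7082)² + (-27.4164)²) = √(892.7415) ≈ 29.8788,  v_1 = u/||u|| ≈ (0.0669, -0.3919, -0.9176) (||v_1|| = 1).

λ_1 = 8.8541,  λ_2 = 4,  λ_3 = 2.1459;  v_1 ≈ (0.0669, -0.3919, -0.9176)
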